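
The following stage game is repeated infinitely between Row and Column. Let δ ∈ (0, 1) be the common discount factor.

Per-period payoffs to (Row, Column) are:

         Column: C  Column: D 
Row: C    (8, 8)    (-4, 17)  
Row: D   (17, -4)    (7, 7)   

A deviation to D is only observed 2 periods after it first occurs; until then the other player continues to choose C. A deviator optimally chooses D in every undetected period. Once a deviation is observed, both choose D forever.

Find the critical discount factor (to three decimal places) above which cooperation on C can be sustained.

0.949

A deviator earns 17 for 2 periods, then 7 forever; cooperating earns 8 forever. Multiplying the IC by (1−δ):
8 ≥ 17(1−δ^2) + 7δ^2, so 10·δ^2 ≥ 9 and δ^2 ≥ 9/10.
δ ≥ (9/10)^(1/2) ≈ 0.949.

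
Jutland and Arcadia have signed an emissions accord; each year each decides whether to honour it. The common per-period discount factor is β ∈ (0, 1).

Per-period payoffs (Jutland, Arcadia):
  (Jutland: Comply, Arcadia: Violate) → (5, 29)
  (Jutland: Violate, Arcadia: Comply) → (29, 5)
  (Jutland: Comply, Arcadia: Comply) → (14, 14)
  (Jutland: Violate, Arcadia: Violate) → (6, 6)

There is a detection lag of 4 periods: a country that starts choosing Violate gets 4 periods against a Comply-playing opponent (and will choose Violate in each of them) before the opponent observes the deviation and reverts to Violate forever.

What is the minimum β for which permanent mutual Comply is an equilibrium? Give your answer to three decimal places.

0.899

The best deviation is to choose Violate for all 4 undetected periods, earning 29 each, then 6 forever once detected.
Deviation value: 29(1−β^4)/(1−β) + 6β^4/(1−β); cooperation value: 14/(1−β).
IC: 14 ≥ 29(1−β^4) + 6β^4 = 29 − 23β^4.
So β^4 ≥ 15/23, giving β ≥ (15/23)^(1/4) ≈ 0.899.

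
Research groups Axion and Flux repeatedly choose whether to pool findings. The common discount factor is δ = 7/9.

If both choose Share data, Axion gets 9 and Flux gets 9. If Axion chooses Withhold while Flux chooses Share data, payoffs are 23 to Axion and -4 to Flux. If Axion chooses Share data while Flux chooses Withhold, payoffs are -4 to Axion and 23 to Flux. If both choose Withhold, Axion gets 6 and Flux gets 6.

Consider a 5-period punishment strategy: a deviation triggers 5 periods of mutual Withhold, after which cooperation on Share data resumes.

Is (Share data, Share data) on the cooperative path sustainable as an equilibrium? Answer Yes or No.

No

A one-shot deviation gives 23 now, then 6 for 5 periods, then back to 9.
Gain from deviating: (23−9) today; loss: (9−6) in each of the next 5 periods.
No-deviation condition: (9−6)(δ+…+δ^5) ≥ 23−9, i.e. δ+…+δ^5 ≥ 14/3.
At δ = 7/9: δ+…+δ^5 = 2.5038 < 4.6667.
So cooperation is not sustainable.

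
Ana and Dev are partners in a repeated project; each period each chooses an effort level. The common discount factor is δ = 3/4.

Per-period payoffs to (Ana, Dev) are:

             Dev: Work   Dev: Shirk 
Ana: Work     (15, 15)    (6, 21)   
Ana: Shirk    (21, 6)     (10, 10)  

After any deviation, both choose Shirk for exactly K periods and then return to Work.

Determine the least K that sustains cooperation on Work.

2

No profitable deviation requires (15−10)(δ+…+δ^K) ≥ 21−15, i.e. δ+…+δ^K ≥ 6/5 ≈ 1.2000.
With δ = 3/4, the partial sums are K=1: 0.7500, K=2: 1.3125.
K = 2 is the first length at which the sum reaches 1.2000.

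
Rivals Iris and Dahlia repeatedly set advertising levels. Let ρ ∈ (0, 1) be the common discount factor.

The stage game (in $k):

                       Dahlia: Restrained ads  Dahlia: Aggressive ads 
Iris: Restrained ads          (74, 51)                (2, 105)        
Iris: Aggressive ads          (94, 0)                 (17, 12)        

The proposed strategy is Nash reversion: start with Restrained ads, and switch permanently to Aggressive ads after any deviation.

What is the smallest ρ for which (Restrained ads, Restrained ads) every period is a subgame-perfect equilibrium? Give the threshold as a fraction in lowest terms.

18/31

For Iris: deviation gain 94−74 = 20, per-period punishment loss 74−17 = 57. IC gives ρ ≥ 20/77.
For Dahlia: gain 54, loss 39 per period, so ρ ≥ 54/93 = 18/31.
The tighter constraint is Dahlia's, so cooperation needs ρ ≥ 18/31.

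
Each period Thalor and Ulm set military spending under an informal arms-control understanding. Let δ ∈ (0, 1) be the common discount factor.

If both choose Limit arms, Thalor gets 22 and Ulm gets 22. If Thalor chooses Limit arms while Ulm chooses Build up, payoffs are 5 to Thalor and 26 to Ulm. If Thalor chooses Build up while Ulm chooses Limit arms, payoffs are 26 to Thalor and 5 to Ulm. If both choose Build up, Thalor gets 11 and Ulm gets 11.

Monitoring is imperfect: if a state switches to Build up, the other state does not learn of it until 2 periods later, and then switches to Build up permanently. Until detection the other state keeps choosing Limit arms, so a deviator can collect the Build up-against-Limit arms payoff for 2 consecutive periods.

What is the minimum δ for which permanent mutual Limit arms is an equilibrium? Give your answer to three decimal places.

Deviating for the 2 undetected periods gains 26−22 = 4 per period over cooperation, then loses 22−11 = 11 per period forever once punishment starts.
Gain: 4(1 + δ + … + δ^1); loss: 11·δ^2/(1−δ).
No profitable deviation ⇔ 4(1−δ^2) ≤ 11·δ^2, i.e. δ^2 ≥ 4/(4+11) = 4/15.
Hence δ ≥ (4/15)^(1/2) ≈ 0.516.

0.516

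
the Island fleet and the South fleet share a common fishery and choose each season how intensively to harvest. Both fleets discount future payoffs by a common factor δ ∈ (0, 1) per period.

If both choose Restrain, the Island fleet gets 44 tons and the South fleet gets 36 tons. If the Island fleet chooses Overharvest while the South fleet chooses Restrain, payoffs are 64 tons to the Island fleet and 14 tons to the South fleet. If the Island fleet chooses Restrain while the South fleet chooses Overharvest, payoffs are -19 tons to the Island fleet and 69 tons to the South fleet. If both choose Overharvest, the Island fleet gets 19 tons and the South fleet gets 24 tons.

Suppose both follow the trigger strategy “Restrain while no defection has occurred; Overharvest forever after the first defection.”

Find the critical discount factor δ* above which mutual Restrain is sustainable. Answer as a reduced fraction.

11/15

the Island fleet: cooperation gives 44 each period; deviation gives 64 once then 19 forever.
  44/(1−δ) ≥ 64 + 19δ/(1−δ) ⇒ δ ≥ 20/45 = 4/9.
the South fleet: cooperation gives 36 each period; deviation gives 69 once then 24 forever.
  δ ≥ 33/45 = 11/15.
Both must hold, so the binding constraint is the South fleet's: δ ≥ 11/15.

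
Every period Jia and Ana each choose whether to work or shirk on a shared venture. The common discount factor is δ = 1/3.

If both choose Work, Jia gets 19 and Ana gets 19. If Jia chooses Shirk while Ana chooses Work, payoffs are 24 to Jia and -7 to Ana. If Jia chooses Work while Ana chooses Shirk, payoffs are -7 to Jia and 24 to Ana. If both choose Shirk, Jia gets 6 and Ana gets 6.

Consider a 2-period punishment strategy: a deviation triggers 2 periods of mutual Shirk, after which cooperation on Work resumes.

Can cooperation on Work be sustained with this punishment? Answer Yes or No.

A one-shot deviation gives 24 now, then 6 for 2 periods, then back to 19.
Gain from deviating: (24−19) today; loss: (19−6) in each of the next 2 periods.
No-deviation condition: (19−6)(δ+…+δ^2) ≥ 24−19, i.e. δ+…+δ^2 ≥ 5/13.
At δ = 1/3: δ+…+δ^2 = 0.4444 ≥ 0.3846.
So cooperation is sustainable.

Yes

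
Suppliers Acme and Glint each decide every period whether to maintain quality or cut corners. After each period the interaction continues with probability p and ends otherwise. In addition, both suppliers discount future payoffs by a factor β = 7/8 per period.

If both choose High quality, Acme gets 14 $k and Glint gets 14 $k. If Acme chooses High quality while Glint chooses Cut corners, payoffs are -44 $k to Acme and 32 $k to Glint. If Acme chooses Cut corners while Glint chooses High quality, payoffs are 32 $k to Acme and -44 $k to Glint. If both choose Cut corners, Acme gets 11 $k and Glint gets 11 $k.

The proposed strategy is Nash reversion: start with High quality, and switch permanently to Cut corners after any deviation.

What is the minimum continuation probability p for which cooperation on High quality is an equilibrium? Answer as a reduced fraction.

Expected continuation weight on next period's payoff is β·p = 7/8·p, which plays the role of the discount factor.
Cooperation requires 7/8·p ≥ (32−14)/(32−11) = 6/7, hence p ≥ 48/49.

48/49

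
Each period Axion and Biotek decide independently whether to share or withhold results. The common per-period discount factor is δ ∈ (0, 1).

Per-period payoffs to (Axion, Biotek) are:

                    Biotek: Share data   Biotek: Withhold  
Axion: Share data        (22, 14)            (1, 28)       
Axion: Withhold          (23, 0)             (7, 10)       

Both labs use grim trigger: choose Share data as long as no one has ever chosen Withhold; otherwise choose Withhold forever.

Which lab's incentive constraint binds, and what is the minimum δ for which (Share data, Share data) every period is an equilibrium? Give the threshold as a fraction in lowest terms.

Axion's threshold: (23−22)/(23−7) = 1/16.
Biotek's threshold: (28−14)/(28−10) = 7/9.
1/16 < 7/9, so Biotek binds and δ* = 7/9.

Biotek; δ ≥ 7/9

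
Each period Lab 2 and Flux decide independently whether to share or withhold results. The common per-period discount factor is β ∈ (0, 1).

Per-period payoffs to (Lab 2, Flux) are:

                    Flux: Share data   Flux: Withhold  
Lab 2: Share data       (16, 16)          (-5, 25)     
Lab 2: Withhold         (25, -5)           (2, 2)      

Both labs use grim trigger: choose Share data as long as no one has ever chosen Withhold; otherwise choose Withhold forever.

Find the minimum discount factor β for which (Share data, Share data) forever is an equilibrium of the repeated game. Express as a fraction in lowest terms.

9/23

Under grim trigger the critical discount factor is (T−C)/(T−P) with T = 25, C = 16, P = 2.
β* = (25−16)/(25−2) = 9/23.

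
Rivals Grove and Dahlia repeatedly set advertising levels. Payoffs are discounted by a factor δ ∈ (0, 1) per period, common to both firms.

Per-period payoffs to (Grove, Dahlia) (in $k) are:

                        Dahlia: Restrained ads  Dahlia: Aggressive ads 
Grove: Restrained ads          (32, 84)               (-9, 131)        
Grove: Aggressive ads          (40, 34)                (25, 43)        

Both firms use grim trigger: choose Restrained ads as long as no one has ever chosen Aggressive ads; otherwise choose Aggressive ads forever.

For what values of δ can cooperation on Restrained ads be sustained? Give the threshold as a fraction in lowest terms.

47/88

For Grove: deviation gain 40−32 = 8, per-period punishment loss 32−25 = 7. IC gives δ ≥ 8/15.
For Dahlia: gain 47, loss 41 per period, so δ ≥ 47/88.
The tighter constraint is Dahlia's, so cooperation needs δ ≥ 47/88.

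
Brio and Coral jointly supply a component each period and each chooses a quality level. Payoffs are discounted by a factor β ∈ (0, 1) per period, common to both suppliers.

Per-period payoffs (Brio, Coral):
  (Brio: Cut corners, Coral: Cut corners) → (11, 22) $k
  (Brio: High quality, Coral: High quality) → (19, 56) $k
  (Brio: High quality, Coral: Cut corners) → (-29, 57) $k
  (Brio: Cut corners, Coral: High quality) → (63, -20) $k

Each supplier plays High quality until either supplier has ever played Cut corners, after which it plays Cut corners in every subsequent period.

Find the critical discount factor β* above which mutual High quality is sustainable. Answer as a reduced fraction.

Brio's threshold: (63−19)/(63−11) = 11/13.
Coral's threshold: (57−56)/(57−22) = 1/35.
11/13 > 1/35, so Brio binds and β* = 11/13.

11/13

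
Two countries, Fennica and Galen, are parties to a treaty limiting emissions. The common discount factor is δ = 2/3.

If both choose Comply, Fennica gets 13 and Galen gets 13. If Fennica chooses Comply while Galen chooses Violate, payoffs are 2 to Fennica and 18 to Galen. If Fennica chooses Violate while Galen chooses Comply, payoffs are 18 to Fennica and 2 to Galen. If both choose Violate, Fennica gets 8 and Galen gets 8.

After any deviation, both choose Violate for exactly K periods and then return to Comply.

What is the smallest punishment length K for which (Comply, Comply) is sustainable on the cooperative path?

2

Need Σ_{k=1}^{K} δ^k ≥ (18−13)/(13−8) = 1.0000 at δ = 2/3.
At K = 1 the sum is 0.6667 < 1.0000; at K = 2 it is 1.1111 ≥ 1.0000.
So the minimum punishment length is K = 2.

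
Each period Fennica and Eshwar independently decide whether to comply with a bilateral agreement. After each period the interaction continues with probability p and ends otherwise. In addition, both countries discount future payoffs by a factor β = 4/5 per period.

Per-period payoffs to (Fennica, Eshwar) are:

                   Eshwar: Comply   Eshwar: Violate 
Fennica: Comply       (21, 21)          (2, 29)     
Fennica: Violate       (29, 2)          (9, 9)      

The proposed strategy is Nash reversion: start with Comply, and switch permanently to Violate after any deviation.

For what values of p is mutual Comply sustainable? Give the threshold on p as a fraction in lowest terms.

1/2

With continuation probability p and discount β, the effective per-period discount factor is βp.
Grim-trigger IC: βp ≥ (29−21)/(29−9) = 2/5.
So p ≥ (2/5)/(4/5) = 1/2.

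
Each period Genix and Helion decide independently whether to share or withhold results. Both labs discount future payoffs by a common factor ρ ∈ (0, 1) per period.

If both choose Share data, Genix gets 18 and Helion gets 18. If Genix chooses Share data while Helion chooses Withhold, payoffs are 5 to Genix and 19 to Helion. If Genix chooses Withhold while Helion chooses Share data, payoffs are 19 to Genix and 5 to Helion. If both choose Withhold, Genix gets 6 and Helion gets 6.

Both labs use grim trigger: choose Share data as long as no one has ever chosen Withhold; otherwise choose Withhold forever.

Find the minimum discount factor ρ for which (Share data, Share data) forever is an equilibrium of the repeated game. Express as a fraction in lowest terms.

Under grim trigger the critical discount factor is (T−C)/(T−P) with T = 19, C = 18, P = 6.
ρ* = (19−18)/(19−6) = 1/13.

1/13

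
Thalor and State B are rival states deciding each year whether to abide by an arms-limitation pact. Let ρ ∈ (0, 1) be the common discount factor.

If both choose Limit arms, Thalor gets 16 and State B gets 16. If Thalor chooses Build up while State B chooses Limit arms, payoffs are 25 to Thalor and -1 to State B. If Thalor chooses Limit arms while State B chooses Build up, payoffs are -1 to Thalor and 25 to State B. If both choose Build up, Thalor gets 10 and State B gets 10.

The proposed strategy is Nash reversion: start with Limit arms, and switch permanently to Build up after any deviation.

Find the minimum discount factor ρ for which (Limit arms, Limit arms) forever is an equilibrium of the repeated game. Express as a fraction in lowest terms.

3/5

16/(1−ρ) ≥ 25 + 10ρ/(1−ρ)
16 ≥ 25 − 15ρ
ρ ≥ 9/15 = 3/5.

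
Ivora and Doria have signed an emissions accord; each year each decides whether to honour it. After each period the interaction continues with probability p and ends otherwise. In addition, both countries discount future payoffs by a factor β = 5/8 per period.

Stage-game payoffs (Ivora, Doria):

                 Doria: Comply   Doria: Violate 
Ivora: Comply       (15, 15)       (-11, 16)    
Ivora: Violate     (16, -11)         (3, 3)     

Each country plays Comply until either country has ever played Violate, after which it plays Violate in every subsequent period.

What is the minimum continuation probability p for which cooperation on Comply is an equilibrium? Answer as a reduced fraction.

Expected continuation weight on next period's payoff is β·p = 5/8·p, which plays the role of the discount factor.
Cooperation requires 5/8·p ≥ (16−15)/(16−3) = 1/13, hence p ≥ 8/65.

8/65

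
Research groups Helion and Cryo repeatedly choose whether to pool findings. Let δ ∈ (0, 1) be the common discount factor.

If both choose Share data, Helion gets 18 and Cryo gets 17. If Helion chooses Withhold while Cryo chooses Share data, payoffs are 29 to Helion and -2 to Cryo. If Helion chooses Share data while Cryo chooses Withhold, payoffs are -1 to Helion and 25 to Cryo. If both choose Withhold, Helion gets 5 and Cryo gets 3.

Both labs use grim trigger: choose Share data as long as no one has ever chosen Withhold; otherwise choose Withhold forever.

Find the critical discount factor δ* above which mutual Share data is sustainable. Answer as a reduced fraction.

11/24

For Helion: deviation gain 29−18 = 11, per-period punishment loss 18−5 = 13. IC gives δ ≥ 11/24.
For Cryo: gain 8, loss 14 per period, so δ ≥ 8/22 = 4/11.
The tighter constraint is Helion's, so cooperation needs δ ≥ 11/24.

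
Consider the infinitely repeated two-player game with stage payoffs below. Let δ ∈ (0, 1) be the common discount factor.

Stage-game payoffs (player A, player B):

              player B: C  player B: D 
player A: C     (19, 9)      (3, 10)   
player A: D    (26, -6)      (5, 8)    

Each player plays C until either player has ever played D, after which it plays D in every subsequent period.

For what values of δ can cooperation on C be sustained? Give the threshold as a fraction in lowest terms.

player A: cooperation gives 19 each period; deviation gives 26 once then 5 forever.
  19/(1−δ) ≥ 26 + 5δ/(1−δ) ⇒ δ ≥ 7/21 = 1/3.
player B: cooperation gives 9 each period; deviation gives 10 once then 8 forever.
  δ ≥ 1/2.
Both must hold, so the binding constraint is player B's: δ ≥ 1/2.

1/2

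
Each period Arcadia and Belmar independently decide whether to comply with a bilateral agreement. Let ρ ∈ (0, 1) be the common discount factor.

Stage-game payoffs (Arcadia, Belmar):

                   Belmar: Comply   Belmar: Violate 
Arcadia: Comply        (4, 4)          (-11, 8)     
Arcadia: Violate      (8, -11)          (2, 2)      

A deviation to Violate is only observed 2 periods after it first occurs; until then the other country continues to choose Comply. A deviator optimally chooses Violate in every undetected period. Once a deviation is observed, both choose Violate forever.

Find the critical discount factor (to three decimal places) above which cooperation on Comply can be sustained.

0.816

A deviator earns 8 for 2 periods, then 2 forever; cooperating earns 4 forever. Multiplying the IC by (1−ρ):
4 ≥ 8(1−ρ^2) + 2ρ^2, so 6·ρ^2 ≥ 4 and ρ^2 ≥ 2/3.
ρ ≥ (2/3)^(1/2) ≈ 0.816.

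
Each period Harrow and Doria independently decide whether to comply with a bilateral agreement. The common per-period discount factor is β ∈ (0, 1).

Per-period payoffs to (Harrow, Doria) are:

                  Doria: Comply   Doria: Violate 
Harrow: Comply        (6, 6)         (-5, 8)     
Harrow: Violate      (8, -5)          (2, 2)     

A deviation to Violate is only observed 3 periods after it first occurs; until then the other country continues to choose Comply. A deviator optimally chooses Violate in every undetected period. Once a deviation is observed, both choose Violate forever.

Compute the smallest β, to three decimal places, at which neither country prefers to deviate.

Deviating for the 3 undetected periods gains 8−6 = 2 per period over cooperation, then loses 6−2 = 4 per period forever once punishment starts.
Gain: 2(1 + β + … + β^2); loss: 4·β^3/(1−β).
No profitable deviation ⇔ 2(1−β^3) ≤ 4·β^3, i.e. β^3 ≥ 2/(2+4) = 1/3.
Hence β ≥ (1/3)^(1/3) ≈ 0.693.

0.693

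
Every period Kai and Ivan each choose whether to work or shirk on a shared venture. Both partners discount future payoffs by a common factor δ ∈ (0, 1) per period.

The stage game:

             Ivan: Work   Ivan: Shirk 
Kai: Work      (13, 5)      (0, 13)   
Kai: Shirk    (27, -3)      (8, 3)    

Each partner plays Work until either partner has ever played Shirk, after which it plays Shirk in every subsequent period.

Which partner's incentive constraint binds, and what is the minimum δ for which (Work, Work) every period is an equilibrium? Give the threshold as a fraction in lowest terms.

Ivan; δ ≥ 4/5

Kai's threshold: (27−13)/(27−8) = 14/19.
Ivan's threshold: (13−5)/(13−3) = 4/5.
14/19 < 4/5, so Ivan binds and δ* = 4/5.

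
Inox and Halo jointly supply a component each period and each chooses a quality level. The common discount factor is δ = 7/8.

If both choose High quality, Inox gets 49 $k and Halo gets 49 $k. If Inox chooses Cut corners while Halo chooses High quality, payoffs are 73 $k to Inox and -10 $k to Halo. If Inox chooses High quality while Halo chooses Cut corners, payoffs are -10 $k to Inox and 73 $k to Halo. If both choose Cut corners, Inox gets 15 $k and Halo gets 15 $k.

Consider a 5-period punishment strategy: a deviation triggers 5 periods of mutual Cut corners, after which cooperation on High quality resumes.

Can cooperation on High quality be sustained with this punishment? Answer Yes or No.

IC: δ+…+δ^5 ≥ (73−49)/(49−15) = 12/17.
At δ = 7/8: partial sum = 3.4096 ≥ 0.7059. Cooperation sustainable.

Yes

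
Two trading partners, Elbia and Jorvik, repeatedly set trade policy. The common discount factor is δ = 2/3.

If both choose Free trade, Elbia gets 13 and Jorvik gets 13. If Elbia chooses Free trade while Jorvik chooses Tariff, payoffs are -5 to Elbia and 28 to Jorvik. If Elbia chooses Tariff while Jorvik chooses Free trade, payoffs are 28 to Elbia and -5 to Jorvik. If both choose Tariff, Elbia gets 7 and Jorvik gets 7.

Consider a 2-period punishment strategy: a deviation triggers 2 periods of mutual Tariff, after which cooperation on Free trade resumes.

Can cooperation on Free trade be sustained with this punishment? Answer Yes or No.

No

IC: δ+…+δ^2 ≥ (28−13)/(13−7) = 5/2.
At δ = 2/3: partial sum = 1.1111 < 2.5000. Cooperation not sustainable.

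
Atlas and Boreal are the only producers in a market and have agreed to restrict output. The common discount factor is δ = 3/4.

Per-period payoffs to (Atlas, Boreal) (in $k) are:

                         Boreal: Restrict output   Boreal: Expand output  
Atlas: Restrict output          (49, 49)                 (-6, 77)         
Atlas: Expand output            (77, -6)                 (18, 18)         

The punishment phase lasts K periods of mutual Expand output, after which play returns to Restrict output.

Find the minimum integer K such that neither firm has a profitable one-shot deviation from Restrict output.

Need Σ_{k=1}^{K} δ^k ≥ (77−49)/(49−18) = 0.9032 at δ = 3/4.
At K = 1 the sum is 0.7500 < 0.9032; at K = 2 it is 1.3125 ≥ 0.9032.
So the minimum punishment length is K = 2.

2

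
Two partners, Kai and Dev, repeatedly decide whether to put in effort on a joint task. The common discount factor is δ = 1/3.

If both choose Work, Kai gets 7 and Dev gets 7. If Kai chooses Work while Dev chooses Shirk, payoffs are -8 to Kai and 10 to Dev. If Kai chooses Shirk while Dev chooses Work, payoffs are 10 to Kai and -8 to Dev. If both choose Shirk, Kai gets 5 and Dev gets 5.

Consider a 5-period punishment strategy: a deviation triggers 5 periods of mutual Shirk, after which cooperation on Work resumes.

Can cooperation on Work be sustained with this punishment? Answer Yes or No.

No

A one-shot deviation gives 10 now, then 5 for 5 periods, then back to 7.
Gain from deviating: (10−7) today; loss: (7−5) in each of the next 5 periods.
No-deviation condition: (7−5)(δ+…+δ^5) ≥ 10−7, i.e. δ+…+δ^5 ≥ 3/2.
At δ = 1/3: δ+…+δ^5 = 0.4979 < 1.5000.
So cooperation is not sustainable.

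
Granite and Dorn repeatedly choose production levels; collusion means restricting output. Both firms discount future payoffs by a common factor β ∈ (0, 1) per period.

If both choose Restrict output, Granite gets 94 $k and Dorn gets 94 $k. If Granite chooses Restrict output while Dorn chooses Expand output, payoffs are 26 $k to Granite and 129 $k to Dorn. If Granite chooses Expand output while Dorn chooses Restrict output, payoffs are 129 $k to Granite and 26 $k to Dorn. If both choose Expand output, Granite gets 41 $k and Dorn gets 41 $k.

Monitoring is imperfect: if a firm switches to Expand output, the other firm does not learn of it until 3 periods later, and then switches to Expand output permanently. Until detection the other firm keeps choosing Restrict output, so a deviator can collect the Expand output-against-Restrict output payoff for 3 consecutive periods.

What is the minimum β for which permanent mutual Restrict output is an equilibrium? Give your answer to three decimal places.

0.735

The best deviation is to choose Expand output for all 3 undetected periods, earning 129 each, then 41 forever once detected.
Deviation value: 129(1−β^3)/(1−β) + 41β^3/(1−β); cooperation value: 94/(1−β).
IC: 94 ≥ 129(1−β^3) + 41β^3 = 129 − 88β^3.
So β^3 ≥ 35/88, giving β ≥ (35/88)^(1/3) ≈ 0.735.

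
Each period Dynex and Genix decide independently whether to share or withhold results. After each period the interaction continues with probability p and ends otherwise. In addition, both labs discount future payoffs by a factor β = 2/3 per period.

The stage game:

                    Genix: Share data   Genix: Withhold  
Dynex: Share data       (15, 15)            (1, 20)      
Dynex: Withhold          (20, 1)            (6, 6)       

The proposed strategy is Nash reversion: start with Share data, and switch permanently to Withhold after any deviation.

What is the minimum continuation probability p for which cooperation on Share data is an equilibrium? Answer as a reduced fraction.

With continuation probability p and discount β, the effective per-period discount factor is βp.
Grim-trigger IC: βp ≥ (20−15)/(20−6) = 5/14.
So p ≥ (5/14)/(2/3) = 15/28.

15/28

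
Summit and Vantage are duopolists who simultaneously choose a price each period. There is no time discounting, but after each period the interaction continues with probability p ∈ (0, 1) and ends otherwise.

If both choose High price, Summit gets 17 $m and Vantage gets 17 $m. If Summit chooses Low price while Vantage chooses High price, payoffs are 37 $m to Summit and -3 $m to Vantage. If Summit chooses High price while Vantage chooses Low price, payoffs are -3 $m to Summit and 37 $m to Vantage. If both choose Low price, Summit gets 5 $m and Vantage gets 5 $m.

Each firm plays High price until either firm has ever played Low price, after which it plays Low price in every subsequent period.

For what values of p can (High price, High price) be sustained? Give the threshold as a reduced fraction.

With no time discounting, the continuation probability p plays the role of the discount factor.
Grim-trigger IC: 17/(1−p) ≥ 37 + 5p/(1−p) ⇒ p ≥ (37−17)/(37−5) = 5/8.

5/8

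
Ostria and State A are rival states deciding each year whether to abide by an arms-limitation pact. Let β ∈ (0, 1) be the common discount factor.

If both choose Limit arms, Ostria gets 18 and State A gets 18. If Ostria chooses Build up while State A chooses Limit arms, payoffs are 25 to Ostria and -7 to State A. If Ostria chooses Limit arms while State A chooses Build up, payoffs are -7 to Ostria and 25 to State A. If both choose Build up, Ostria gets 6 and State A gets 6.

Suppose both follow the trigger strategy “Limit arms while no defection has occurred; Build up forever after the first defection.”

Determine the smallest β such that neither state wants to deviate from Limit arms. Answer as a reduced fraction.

Under grim trigger the critical discount factor is (T−C)/(T−P) with T = 25, C = 18, P = 6.
β* = (25−18)/(25−6) = 7/19.

7/19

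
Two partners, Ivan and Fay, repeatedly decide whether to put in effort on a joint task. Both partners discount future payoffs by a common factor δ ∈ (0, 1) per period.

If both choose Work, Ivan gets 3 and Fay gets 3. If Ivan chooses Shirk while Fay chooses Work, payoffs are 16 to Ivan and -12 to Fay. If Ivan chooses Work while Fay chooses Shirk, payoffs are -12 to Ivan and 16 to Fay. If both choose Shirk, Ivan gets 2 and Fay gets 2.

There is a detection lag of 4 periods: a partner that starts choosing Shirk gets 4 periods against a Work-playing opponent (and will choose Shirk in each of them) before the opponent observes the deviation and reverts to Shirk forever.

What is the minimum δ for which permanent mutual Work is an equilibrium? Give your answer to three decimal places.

0.982

The best deviation is to choose Shirk for all 4 undetected periods, earning 16 each, then 2 forever once detected.
Deviation value: 16(1−δ^4)/(1−δ) + 2δ^4/(1−δ); cooperation value: 3/(1−δ).
IC: 3 ≥ 16(1−δ^4) + 2δ^4 = 16 − 14δ^4.
So δ^4 ≥ 13/14, giving δ ≥ (13/14)^(1/4) ≈ 0.982.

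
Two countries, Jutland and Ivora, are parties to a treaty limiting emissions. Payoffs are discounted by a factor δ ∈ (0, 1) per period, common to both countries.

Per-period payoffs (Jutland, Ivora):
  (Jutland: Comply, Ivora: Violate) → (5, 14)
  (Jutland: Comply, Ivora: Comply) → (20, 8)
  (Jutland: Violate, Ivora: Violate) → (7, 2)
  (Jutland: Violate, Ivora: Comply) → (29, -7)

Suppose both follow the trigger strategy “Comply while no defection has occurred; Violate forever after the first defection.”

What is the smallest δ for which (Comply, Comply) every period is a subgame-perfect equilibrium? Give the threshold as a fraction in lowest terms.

Jutland: cooperation gives 20 each period; deviation gives 29 once then 7 forever.
  20/(1−δ) ≥ 29 + 7δ/(1−δ) ⇒ δ ≥ 9/22.
Ivora: cooperation gives 8 each period; deviation gives 14 once then 2 forever.
  δ ≥ 6/12 = 1/2.
Both must hold, so the binding constraint is Ivora's: δ ≥ 1/2.

1/2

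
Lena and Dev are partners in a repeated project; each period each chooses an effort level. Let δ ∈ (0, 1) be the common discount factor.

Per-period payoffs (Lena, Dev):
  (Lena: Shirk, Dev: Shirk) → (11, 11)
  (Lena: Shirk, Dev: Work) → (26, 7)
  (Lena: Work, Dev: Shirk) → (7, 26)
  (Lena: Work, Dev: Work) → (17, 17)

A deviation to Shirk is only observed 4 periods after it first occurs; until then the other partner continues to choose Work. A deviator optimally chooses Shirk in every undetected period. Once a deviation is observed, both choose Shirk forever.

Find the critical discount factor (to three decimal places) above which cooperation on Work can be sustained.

The best deviation is to choose Shirk for all 4 undetected periods, earning 26 each, then 11 forever once detected.
Deviation value: 26(1−δ^4)/(1−δ) + 11δ^4/(1−δ); cooperation value: 17/(1−δ).
IC: 17 ≥ 26(1−δ^4) + 11δ^4 = 26 − 15δ^4.
So δ^4 ≥ 9/15 = 3/5, giving δ ≥ (3/5)^(1/4) ≈ 0.880.

0.880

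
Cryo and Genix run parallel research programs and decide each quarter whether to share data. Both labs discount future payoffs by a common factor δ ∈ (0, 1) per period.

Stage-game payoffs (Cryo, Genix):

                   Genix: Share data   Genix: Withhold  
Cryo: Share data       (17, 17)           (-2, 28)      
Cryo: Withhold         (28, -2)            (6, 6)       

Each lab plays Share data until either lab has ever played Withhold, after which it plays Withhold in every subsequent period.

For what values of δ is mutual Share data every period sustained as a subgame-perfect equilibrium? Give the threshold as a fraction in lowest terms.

1/2

17/(1−δ) ≥ 28 + 6δ/(1−δ)
17 ≥ 28 − 22δ
δ ≥ 11/22 = 1/2.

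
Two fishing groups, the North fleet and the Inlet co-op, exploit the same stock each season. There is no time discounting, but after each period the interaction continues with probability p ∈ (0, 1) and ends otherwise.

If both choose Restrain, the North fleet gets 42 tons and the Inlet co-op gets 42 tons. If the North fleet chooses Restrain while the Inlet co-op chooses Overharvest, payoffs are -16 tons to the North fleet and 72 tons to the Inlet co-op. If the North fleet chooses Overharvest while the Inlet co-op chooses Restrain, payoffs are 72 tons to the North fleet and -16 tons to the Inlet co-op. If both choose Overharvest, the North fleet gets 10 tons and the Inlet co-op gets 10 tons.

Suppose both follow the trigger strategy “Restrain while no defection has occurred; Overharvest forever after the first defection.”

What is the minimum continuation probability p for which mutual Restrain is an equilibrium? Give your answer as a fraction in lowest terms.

15/31

Expected cooperation value is 42 + p·42 + p²·42 + … = 42/(1−p); deviation gives 72 + p·10/(1−p).
42 ≥ 72(1−p) + 10p ⇒ 62p ≥ 30 ⇒ p ≥ 30/62 = 15/31.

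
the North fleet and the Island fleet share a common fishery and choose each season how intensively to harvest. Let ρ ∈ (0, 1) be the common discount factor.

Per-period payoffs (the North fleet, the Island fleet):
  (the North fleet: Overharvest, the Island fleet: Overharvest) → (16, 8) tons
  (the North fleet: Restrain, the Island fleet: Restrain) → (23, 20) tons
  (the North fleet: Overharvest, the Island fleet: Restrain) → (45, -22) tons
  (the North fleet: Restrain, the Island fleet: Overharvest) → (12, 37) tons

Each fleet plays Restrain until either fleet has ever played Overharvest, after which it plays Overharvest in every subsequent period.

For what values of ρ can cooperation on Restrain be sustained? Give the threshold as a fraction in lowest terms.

22/29

the North fleet's threshold: (45−23)/(45−16) = 22/29.
the Island fleet's threshold: (37−20)/(37−8) = 17/29.
22/29 > 17/29, so the North fleet binds and ρ* = 22/29.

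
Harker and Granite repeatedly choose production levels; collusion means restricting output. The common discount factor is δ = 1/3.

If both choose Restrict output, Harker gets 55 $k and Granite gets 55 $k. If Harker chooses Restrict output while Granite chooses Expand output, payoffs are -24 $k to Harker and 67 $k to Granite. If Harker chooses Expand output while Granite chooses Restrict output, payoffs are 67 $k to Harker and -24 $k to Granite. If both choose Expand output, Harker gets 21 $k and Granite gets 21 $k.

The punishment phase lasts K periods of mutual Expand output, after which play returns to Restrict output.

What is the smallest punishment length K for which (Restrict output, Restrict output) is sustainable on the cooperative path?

IC: δ(1−δ^K)/(1−δ) ≥ (67−55)/(55−21) = 6/17.
With δ = 1/3: need 1 − δ^K ≥ 6/17·(1−1/3)/(1/3), i.e. δ^K ≤ 0.2941.
Since (1/3)^1 = 0.3333 and (1/3)^2 = 0.1111, the smallest such K is 2.

2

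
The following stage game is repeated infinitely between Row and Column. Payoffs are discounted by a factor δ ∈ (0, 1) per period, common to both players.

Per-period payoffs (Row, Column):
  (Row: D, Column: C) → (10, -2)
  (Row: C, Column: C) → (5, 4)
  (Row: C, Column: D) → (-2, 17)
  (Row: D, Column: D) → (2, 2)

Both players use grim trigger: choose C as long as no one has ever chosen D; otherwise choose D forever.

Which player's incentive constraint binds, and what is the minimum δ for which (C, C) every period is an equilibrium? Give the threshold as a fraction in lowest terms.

Row: cooperation gives 5 each period; deviation gives 10 once then 2 forever.
  5/(1−δ) ≥ 10 + 2δ/(1−δ) ⇒ δ ≥ 5/8.
Column: cooperation gives 4 each period; deviation gives 17 once then 2 forever.
  δ ≥ 13/15.
Both must hold, so the binding constraint is Column's: δ ≥ 13/15.

Column; δ ≥ 13/15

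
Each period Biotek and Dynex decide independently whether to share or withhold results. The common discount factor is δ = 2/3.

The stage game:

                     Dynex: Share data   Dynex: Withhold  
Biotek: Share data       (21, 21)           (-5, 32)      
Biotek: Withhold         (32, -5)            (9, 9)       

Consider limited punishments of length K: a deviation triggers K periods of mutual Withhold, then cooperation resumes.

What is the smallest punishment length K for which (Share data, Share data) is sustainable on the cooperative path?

No profitable deviation requires (21−9)(δ+…+δ^K) ≥ 32−21, i.e. δ+…+δ^K ≥ 11/12 ≈ 0.9167.
With δ = 2/3, the partial sums are K=1: 0.6667, K=2: 1.1111.
K = 2 is the first length at which the sum reaches 0.9167.

2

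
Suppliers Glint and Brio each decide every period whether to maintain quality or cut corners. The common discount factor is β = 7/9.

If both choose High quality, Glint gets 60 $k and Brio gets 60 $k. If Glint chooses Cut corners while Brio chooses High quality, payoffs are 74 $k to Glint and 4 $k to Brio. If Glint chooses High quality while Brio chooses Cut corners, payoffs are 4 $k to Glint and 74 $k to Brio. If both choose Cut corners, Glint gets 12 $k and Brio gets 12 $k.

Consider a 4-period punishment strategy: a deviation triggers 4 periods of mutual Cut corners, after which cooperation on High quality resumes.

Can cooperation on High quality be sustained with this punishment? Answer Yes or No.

Yes

Comparing payoff streams over the 5 periods until play realigns: cooperate → 60(1+β+…+β^4); deviate → 74 + 12(β+…+β^4).
Cooperation is sustained iff (60−12)(β+…+β^4) ≥ 74−60.
β+…+β^4 = 7/9·(1−(7/9)^4)/(1−7/9) = 2.2192, and (74−60)/(60−12) = 0.2917.
2.2192 ≥ 0.2917, so cooperation is sustainable.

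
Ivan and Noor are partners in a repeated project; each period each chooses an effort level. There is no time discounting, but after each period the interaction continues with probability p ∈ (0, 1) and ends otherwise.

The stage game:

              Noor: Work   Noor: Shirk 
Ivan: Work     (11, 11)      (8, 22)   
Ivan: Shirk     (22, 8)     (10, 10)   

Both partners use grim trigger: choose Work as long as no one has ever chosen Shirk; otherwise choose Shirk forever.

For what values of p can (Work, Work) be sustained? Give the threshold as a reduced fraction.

11/12

Expected cooperation value is 11 + p·11 + p²·11 + … = 11/(1−p); deviation gives 22 + p·10/(1−p).
11 ≥ 22(1−p) + 10p ⇒ 12p ≥ 11 ⇒ p ≥ 11/12.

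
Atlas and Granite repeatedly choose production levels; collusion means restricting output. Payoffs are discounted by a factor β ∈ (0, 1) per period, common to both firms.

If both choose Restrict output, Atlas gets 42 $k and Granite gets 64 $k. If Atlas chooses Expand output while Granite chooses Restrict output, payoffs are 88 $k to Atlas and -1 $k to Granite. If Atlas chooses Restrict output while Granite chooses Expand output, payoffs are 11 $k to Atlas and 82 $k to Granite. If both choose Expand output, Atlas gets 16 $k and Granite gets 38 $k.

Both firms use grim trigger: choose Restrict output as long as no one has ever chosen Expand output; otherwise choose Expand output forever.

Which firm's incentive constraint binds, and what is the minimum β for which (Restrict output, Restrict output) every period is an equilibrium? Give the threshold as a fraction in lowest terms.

Atlas; β ≥ 23/36

Atlas's threshold: (88−42)/(88−16) = 23/36.
Granite's threshold: (82−64)/(82−38) = 9/22.
23/36 > 9/22, so Atlas binds and β* = 23/36.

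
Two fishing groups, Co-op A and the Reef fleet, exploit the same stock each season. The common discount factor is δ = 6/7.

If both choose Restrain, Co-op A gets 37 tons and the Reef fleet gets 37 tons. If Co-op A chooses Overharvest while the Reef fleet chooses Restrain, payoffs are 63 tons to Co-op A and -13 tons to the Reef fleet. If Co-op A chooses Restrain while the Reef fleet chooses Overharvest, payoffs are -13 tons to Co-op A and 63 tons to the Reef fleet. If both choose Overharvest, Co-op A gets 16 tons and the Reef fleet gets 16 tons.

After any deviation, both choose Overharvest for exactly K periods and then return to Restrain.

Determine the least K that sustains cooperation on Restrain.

Need Σ_{k=1}^{K} δ^k ≥ (63−37)/(37−16) = 1.2381 at δ = 6/7.
At K = 1 the sum is 0.8571 < 1.2381; at K = 2 it is 1.5918 ≥ 1.2381.
So the minimum punishment length is K = 2.

2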